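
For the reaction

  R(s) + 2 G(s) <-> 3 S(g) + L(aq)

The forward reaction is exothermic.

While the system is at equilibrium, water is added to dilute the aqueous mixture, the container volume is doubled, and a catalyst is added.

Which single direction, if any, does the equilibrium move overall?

right

Dilution lowers every aqueous concentration by the same factor. Δn_aq = 1 − 0 = +1, so the system shifts toward the side with more dissolved moles — to the right.
Gas moles: reactants 0, products 3 (Δn_gas = +3). Expansion shifts the system toward the side with more moles of gas — to the right.
A catalyst speeds both forward and reverse rates equally; it changes neither Q nor K — no shift from this change.
Only the nonzero effect(s) matter; the net shift is to the right.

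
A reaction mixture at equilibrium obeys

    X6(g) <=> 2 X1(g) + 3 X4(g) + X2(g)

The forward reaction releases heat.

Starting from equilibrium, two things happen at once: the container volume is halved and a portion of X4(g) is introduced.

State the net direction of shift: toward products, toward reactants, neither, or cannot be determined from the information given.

Gas moles: reactants 1, products 6 (Δn_gas = +5). Compression shifts the system toward the side with fewer moles of gas — to the left.
Adding X4 (g), a product, drives the reaction to the left.
All effects act in the same direction — net shift to the left.

left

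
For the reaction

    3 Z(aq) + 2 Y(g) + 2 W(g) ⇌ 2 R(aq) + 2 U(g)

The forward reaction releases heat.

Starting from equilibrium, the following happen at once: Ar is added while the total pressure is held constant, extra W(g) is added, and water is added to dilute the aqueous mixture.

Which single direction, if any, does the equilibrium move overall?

Adding inert gas at constant total pressure expands the volume and lowers every reacting partial pressure. With Δn_gas = 2 − 4 = -2, Q moves away from K toward the side with fewer gas moles, so the system shifts toward the side with more gas moles — to the left.
Adding W (g), a reactant, drives the reaction to the right.
Dilution lowers every aqueous concentration by the same factor. Δn_aq = 2 − 3 = -1, so the system shifts toward the side with more dissolved moles — to the left.
The individual effects push in opposite directions; without quantitative information the net direction cannot be determined.

cannot be determined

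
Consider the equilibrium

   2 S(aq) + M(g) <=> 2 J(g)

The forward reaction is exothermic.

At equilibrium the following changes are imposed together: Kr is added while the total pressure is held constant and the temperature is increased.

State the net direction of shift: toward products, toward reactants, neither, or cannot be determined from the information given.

Adding inert gas at constant total pressure expands the volume and lowers every reacting partial pressure. With Δn_gas = 2 − 1 = +1, Q moves away from K toward the side with fewer gas moles, so the system shifts toward the side with more gas moles — to the right.
The forward reaction is exothermic. Raising T favours the endothermic direction — shift to the left.
The individual effects push in opposite directions; without quantitative information the net direction cannot be determined.

cannot be determined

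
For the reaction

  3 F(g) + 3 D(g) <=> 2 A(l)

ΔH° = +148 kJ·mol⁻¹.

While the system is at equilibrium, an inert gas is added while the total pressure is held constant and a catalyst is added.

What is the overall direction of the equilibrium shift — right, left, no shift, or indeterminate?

Adding inert gas at constant total pressure expands the volume and lowers every reacting partial pressure. With Δn_gas = 0 − 6 = -6, Q moves away from K toward the side with fewer gas moles, so the system shifts toward the side with more gas moles — to the left.
A catalyst speeds both forward and reverse rates equally; it changes neither Q nor K — no shift from this change.
Only the nonzero effect(s) matter; the net shift is to the left.

left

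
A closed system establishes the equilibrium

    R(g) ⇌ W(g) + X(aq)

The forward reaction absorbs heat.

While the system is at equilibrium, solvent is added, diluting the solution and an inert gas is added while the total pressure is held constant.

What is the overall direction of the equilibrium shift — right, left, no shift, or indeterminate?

Dilution lowers every aqueous concentration by the same factor. Δn_aq = 1 − 0 = +1, so the system shifts toward the side with more dissolved moles — to the right.
Adding inert gas at constant total pressure expands the volume, scaling every reacting partial pressure by the same factor. Δn_gas = 1 − 1 = 0, so Q is unchanged — no shift.
Only the nonzero effect(s) matter; the net shift is to the right.

right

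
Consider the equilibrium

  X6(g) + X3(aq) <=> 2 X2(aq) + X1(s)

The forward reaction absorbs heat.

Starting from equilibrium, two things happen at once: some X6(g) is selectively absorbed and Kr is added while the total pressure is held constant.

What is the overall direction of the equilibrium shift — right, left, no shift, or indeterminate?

left

Removing X6 (g), a reactant, drives the reaction to the left.
Adding inert gas at constant total pressure expands the volume and lowers every reacting partial pressure. With Δn_gas = 0 − 1 = -1, Q moves away from K toward the side with fewer gas moles, so the system shifts toward the side with more gas moles — to the left.
All effects act in the same direction — net shift to the left.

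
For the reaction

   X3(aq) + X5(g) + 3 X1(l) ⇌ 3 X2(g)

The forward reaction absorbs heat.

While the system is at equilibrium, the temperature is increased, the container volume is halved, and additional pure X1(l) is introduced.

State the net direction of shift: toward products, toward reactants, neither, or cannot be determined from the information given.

The forward reaction is endothermic. Raising T favours the endothermic direction — shift to the right.
Gas moles: reactants 1, products 3 (Δn_gas = +2). Compression shifts the system toward the side with fewer moles of gas — to the left.
X1 is a pure liquid; its activity is 1 regardless of amount, so Q is unaffected — no shift from this change.
The individual effects push in opposite directions; without quantitative information the net direction cannot be determined.

cannot be determined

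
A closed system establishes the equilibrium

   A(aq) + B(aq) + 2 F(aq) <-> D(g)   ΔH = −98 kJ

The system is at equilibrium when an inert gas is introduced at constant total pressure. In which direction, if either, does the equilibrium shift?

Adding inert gas at constant total pressure expands the volume and lowers every reacting partial pressure. With Δn_gas = 1 − 0 = +1, Q moves away from K toward the side with fewer gas moles, so the system shifts toward the side with more gas moles — to the right.

right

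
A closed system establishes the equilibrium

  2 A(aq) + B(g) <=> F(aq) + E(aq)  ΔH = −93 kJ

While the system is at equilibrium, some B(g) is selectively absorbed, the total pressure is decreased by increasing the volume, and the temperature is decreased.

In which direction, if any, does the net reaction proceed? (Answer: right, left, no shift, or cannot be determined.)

Removing B (g), a reactant, drives the reaction to the left.
Gas moles: reactants 1, products 0 (Δn_gas = -1). Expansion shifts the system toward the side with more moles of gas — to the left.
The forward reaction is exothermic. Lowering T favours the exothermic direction — shift to the right.
The individual effects push in opposite directions; without quantitative information the net direction cannot be determined.

cannot be determined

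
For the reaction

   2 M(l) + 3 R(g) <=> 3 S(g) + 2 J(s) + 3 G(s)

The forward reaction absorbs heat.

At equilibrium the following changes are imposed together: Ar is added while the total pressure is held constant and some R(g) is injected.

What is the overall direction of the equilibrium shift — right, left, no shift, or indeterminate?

right

Adding inert gas at constant total pressure expands the volume, scaling every reacting partial pressure by the same factor. Δn_gas = 3 − 3 = 0, so Q is unchanged — no shift.
Adding R (g), a reactant, drives the reaction to the right.
Only the nonzero effect(s) matter; the net shift is to the right.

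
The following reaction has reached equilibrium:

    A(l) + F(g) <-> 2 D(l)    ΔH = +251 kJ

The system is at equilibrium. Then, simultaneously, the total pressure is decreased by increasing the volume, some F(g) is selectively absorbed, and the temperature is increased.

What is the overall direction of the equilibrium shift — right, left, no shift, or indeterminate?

Gas moles: reactants 1, products 0 (Δn_gas = -1). Expansion shifts the system toward the side with more moles of gas — to the left.
Removing F (g), a reactant, drives the reaction to the left.
The forward reaction is endothermic. Raising T favours the endothermic direction — shift to the right.
The individual effects push in opposite directions; without quantitative information the net direction cannot be determined.

cannot be determined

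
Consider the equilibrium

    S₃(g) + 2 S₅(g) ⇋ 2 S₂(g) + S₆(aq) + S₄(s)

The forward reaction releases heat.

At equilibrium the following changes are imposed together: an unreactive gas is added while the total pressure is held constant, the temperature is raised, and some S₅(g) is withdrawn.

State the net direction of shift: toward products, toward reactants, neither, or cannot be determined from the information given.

Adding inert gas at constant total pressure expands the volume and lowers every reacting partial pressure. With Δn_gas = 2 − 3 = -1, Q moves away from K toward the side with fewer gas moles, so the system shifts toward the side with more gas moles — to the left.
The forward reaction is exothermic. Raising T favours the endothermic direction — shift to the left.
Removing S₅ (g), a reactant, drives the reaction to the left.
All effects act in the same direction — net shift to the left.

left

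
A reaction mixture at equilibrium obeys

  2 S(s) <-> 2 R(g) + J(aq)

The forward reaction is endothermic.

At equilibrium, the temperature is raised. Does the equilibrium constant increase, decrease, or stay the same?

K depends on temperature via the van 't Hoff relation. The forward reaction is endothermic, so raising T increases K.

increases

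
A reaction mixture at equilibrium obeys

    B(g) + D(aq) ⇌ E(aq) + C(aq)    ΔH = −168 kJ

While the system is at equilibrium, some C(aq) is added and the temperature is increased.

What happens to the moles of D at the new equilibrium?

Adding C (aq), a product, drives the reaction to the left.
The forward reaction is exothermic. Raising T favours the endothermic direction — shift to the left.
The net shift is to the left. D is a reactant, so its amount increases.

increases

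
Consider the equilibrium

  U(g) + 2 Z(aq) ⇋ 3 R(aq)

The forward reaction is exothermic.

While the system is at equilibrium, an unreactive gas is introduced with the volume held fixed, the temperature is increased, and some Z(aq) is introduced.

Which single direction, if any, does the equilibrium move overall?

cannot be determined

At constant volume, adding an inert gas leaves every reacting species' partial pressure unchanged, so Q is unchanged — no shift from this change.
The forward reaction is exothermic. Raising T favours the endothermic direction — shift to the left.
Adding Z (aq), a reactant, drives the reaction to the right.
The individual effects push in opposite directions; without quantitative information the net direction cannot be determined.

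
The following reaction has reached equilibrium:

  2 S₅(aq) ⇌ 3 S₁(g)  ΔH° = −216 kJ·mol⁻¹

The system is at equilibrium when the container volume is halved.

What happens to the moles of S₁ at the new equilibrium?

Gas moles: reactants 0, products 3 (Δn_gas = +3). Compression shifts the system toward the side with fewer moles of gas — to the left.
The net shift is to the left. S₁ is a product, so its amount decreases.

decreases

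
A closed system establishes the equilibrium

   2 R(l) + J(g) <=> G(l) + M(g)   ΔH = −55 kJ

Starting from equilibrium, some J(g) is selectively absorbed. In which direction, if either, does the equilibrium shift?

Removing J (g), a reactant, drives the reaction to the left.

left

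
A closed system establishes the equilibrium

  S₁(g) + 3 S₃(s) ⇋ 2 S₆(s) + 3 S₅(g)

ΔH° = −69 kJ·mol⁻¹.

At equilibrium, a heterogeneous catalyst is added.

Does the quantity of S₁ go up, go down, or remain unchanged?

A catalyst speeds both forward and reverse rates equally; it changes neither Q nor K — no shift from this change.
No net shift occurs, so the amount of S₁ is unchanged.

unchanged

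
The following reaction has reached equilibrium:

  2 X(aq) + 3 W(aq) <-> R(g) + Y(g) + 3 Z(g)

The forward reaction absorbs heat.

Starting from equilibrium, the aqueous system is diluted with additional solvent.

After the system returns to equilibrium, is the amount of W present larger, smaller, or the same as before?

increases

Dilution lowers every aqueous concentration by the same factor. Δn_aq = 0 − 5 = -5, so the system shifts toward the side with more dissolved moles — to the left.
The net shift is to the left. W is a reactant, so its amount increases.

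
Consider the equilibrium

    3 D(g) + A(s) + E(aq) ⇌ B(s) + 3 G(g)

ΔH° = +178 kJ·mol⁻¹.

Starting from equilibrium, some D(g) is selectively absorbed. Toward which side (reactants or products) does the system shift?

left

Removing D (g), a reactant, drives the reaction to the left.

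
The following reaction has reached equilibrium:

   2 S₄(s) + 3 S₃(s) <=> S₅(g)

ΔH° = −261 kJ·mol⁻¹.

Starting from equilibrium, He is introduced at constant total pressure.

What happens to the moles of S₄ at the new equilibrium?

Adding inert gas at constant total pressure expands the volume and lowers every reacting partial pressure. With Δn_gas = 1 − 0 = +1, Q moves away from K toward the side with fewer gas moles, so the system shifts toward the side with more gas moles — to the right.
The net shift is to the right. S₄ is a reactant, so its amount decreases.

decreases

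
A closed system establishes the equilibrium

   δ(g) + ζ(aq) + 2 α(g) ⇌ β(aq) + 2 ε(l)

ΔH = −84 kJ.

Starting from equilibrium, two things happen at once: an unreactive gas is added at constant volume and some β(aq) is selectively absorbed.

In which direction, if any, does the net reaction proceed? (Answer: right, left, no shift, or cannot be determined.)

At constant volume, adding an inert gas leaves every reacting species' partial pressure unchanged, so Q is unchanged — no shift from this change.
Removing β (aq), a product, drives the reaction to the right.
Only the nonzero effect(s) matter; the net shift is to the right.

right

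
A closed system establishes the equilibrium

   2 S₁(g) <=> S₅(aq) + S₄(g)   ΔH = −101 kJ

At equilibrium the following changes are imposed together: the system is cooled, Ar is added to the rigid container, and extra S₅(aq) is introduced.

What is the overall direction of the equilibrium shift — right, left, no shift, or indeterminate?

cannot be determined

The forward reaction is exothermic. Lowering T favours the exothermic direction — shift to the right.
At constant volume, adding an inert gas leaves every reacting species' partial pressure unchanged, so Q is unchanged — no shift from this change.
Adding S₅ (aq), a product, drives the reaction to the left.
The individual effects push in opposite directions; without quantitative information the net direction cannot be determined.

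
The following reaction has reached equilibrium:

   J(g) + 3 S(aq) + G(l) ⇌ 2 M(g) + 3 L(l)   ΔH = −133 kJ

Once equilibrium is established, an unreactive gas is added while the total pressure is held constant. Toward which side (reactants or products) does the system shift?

right

Adding inert gas at constant total pressure expands the volume and lowers every reacting partial pressure. With Δn_gas = 2 − 1 = +1, Q moves away from K toward the side with fewer gas moles, so the system shifts toward the side with more gas moles — to the right.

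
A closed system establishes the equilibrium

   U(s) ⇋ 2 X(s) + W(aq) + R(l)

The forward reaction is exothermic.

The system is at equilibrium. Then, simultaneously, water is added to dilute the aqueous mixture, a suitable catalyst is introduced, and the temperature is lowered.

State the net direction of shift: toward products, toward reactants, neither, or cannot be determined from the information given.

right

Dilution lowers every aqueous concentration by the same factor. Δn_aq = 1 − 0 = +1, so the system shifts toward the side with more dissolved moles — to the right.
A catalyst speeds both forward and reverse rates equally; it changes neither Q nor K — no shift from this change.
The forward reaction is exothermic. Lowering T favours the exothermic direction — shift to the right.
Only the nonzero effect(s) matter; the net shift is to the right.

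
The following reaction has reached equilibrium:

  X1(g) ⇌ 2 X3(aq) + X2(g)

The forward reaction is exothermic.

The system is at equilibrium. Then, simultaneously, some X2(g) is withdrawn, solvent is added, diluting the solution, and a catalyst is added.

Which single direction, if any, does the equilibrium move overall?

right

Removing X2 (g), a product, drives the reaction to the right.
Dilution lowers every aqueous concentration by the same factor. Δn_aq = 2 − 0 = +2, so the system shifts toward the side with more dissolved moles — to the right.
A catalyst speeds both forward and reverse rates equally; it changes neither Q nor K — no shift from this change.
Only the nonzero effect(s) matter; the net shift is to the right.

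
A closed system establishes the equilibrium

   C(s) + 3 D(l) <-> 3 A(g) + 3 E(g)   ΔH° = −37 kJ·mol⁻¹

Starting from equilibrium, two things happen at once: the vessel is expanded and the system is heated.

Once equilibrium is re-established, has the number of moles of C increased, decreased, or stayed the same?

cannot be determined

Gas moles: reactants 0, products 6 (Δn_gas = +6). Expansion shifts the system toward the side with more moles of gas — to the right.
The forward reaction is exothermic. Raising T favours the endothermic direction — shift to the left.
The two effects oppose each other, so the net shift — and hence the change in C — cannot be determined from the given information.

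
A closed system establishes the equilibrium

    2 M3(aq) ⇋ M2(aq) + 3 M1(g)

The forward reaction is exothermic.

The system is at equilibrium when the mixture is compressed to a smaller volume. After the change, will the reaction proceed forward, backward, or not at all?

left

Gas moles: reactants 0, products 3 (Δn_gas = +3). Compression shifts the system toward the side with fewer moles of gas — to the left.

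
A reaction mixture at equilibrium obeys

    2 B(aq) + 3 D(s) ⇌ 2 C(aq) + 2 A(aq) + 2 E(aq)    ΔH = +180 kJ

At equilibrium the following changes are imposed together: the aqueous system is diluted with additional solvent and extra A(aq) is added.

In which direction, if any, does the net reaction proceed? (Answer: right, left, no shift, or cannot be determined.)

Dilution lowers every aqueous concentration by the same factor. Δn_aq = 6 − 2 = +4, so the system shifts toward the side with more dissolved moles — to the right.
Adding A (aq), a product, drives the reaction to the left.
The individual effects push in opposite directions; without quantitative information the net direction cannot be determined.

cannot be determined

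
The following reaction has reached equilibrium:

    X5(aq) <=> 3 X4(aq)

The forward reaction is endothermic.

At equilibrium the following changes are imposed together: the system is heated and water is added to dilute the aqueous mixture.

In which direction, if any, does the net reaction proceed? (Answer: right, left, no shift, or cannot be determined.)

The forward reaction is endothermic. Raising T favours the endothermic direction — shift to the right.
Dilution lowers every aqueous concentration by the same factor. Δn_aq = 3 − 1 = +2, so the system shifts toward the side with more dissolved moles — to the right.
All effects act in the same direction — net shift to the right.

right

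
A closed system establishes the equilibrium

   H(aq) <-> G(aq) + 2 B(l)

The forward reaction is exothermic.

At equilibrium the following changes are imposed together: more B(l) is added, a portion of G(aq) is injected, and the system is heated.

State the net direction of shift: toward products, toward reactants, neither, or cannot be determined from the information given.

B is a pure liquid; its activity is 1 regardless of amount, so Q is unaffected — no shift from this change.
Adding G (aq), a product, drives the reaction to the left.
The forward reaction is exothermic. Raising T favours the endothermic direction — shift to the left.
Only the nonzero effect(s) matter; the net shift is to the left.

left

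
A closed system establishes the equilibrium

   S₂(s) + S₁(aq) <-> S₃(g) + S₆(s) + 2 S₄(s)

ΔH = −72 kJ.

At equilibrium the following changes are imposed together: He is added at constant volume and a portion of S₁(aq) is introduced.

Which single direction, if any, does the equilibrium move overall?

right

At constant volume, adding an inert gas leaves every reacting species' partial pressure unchanged, so Q is unchanged — no shift from this change.
Adding S₁ (aq), a reactant, drives the reaction to the right.
Only the nonzero effect(s) matter; the net shift is to the right.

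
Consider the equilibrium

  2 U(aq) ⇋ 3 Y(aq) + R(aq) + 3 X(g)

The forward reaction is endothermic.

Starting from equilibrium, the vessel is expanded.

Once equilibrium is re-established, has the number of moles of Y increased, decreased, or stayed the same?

Gas moles: reactants 0, products 3 (Δn_gas = +3). Expansion shifts the system toward the side with more moles of gas — to the right.
The net shift is to the right. Y is a product, so its amount increases.

increases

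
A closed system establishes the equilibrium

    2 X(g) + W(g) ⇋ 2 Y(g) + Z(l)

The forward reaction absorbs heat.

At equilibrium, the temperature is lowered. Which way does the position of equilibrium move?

left

The forward reaction is endothermic. Lowering T favours the exothermic direction — shift to the left.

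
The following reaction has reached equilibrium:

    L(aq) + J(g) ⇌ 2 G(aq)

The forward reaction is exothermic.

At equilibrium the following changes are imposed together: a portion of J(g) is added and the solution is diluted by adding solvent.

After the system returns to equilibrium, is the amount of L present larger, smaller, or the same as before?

decreases

Adding J (g), a reactant, drives the reaction to the right.
Dilution lowers every aqueous concentration by the same factor. Δn_aq = 2 − 1 = +1, so the system shifts toward the side with more dissolved moles — to the right.
The net shift is to the right. L is a reactant, so its amount decreases.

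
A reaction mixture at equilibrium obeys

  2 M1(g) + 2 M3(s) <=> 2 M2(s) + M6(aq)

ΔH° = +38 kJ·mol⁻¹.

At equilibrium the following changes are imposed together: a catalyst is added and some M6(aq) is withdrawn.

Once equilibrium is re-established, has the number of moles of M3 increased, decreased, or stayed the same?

A catalyst speeds both forward and reverse rates equally; it changes neither Q nor K — no shift from this change.
Removing M6 (aq), a product, drives the reaction to the right.
The net shift is to the right. M3 is a reactant, so its amount decreases.

decreases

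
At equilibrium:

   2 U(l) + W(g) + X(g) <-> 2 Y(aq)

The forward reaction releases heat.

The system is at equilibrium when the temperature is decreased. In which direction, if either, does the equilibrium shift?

right

The forward reaction is exothermic. Lowering T favours the exothermic direction — shift to the right.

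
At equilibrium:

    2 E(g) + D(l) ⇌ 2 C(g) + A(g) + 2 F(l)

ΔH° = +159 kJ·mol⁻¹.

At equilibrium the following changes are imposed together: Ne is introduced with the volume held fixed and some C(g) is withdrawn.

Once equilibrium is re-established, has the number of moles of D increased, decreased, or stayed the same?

At constant volume, adding an inert gas leaves every reacting species' partial pressure unchanged, so Q is unchanged — no shift from this change.
Removing C (g), a product, drives the reaction to the right.
The net shift is to the right. D is a reactant, so its amount decreases.

decreases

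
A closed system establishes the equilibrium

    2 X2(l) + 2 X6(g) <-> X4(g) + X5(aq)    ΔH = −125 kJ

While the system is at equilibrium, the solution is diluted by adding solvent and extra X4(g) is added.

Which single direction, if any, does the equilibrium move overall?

Dilution lowers every aqueous concentration by the same factor. Δn_aq = 1 − 0 = +1, so the system shifts toward the side with more dissolved moles — to the right.
Adding X4 (g), a product, drives the reaction to the left.
The individual effects push in opposite directions; without quantitative information the net direction cannot be determined.

cannot be determined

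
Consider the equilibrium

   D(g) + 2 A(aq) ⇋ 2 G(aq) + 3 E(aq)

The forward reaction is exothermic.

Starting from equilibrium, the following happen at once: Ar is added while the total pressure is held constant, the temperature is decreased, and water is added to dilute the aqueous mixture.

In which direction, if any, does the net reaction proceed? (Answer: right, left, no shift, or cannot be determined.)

cannot be determined

Adding inert gas at constant total pressure expands the volume and lowers every reacting partial pressure. With Δn_gas = 0 − 1 = -1, Q moves away from K toward the side with fewer gas moles, so the system shifts toward the side with more gas moles — to the left.
The forward reaction is exothermic. Lowering T favours the exothermic direction — shift to the right.
Dilution lowers every aqueous concentration by the same factor. Δn_aq = 5 − 2 = +3, so the system shifts toward the side with more dissolved moles — to the right.
The individual effects push in opposite directions; without quantitative information the net direction cannot be determined.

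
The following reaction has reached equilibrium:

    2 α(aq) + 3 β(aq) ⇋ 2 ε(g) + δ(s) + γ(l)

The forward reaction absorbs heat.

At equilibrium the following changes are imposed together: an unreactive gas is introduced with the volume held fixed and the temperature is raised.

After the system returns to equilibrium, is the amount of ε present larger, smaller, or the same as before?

At constant volume, adding an inert gas leaves every reacting species' partial pressure unchanged, so Q is unchanged — no shift from this change.
The forward reaction is endothermic. Raising T favours the endothermic direction — shift to the right.
The net shift is to the right. ε is a product, so its amount increases.

increases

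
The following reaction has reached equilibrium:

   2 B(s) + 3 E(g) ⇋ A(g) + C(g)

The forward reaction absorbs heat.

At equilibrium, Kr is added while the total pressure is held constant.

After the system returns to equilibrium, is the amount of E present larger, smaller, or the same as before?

Adding inert gas at constant total pressure expands the volume and lowers every reacting partial pressure. With Δn_gas = 2 − 3 = -1, Q moves away from K toward the side with fewer gas moles, so the system shifts toward the side with more gas moles — to the left.
The net shift is to the left. E is a reactant, so its amount increases.

increases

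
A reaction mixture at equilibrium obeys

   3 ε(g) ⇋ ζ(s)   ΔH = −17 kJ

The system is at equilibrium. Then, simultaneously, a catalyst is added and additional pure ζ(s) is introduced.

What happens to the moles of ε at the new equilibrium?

unchanged

A catalyst speeds both forward and reverse rates equally; it changes neither Q nor K — no shift from this change.
ζ is a pure solid; its activity is 1 regardless of amount, so Q is unaffected — no shift from this change.
No net shift occurs, so the amount of ε is unchanged.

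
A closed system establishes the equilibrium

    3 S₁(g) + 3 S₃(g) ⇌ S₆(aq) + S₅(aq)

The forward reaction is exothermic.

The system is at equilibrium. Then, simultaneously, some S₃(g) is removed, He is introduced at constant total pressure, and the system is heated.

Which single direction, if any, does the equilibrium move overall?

Removing S₃ (g), a reactant, drives the reaction to the left.
Adding inert gas at constant total pressure expands the volume and lowers every reacting partial pressure. With Δn_gas = 0 − 6 = -6, Q moves away from K toward the side with fewer gas moles, so the system shifts toward the side with more gas moles — to the left.
The forward reaction is exothermic. Raising T favours the endothermic direction — shift to the left.
All effects act in the same direction — net shift to the left.

left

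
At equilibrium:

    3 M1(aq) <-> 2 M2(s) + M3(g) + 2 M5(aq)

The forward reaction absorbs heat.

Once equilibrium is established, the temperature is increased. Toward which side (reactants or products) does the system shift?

right

The forward reaction is endothermic. Raising T favours the endothermic direction — shift to the right.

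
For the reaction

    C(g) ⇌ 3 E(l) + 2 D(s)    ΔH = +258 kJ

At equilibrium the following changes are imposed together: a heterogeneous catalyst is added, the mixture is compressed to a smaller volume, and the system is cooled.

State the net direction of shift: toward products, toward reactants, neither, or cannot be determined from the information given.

A catalyst speeds both forward and reverse rates equally; it changes neither Q nor K — no shift from this change.
Gas moles: reactants 1, products 0 (Δn_gas = -1). Compression shifts the system toward the side with fewer moles of gas — to the right.
The forward reaction is endothermic. Lowering T favours the exothermic direction — shift to the left.
The individual effects push in opposite directions; without quantitative information the net direction cannot be determined.

cannot be determined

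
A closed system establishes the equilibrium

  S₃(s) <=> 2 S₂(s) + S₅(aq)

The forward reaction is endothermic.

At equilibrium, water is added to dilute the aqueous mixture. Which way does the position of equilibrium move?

Dilution lowers every aqueous concentration by the same factor. Δn_aq = 1 − 0 = +1, so the system shifts toward the side with more dissolved moles — to the right.

right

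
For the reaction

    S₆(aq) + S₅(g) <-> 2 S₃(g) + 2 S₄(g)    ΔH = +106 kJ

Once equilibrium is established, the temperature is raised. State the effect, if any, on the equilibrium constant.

K depends on temperature via the van 't Hoff relation. The forward reaction is endothermic, so raising T increases K.

increases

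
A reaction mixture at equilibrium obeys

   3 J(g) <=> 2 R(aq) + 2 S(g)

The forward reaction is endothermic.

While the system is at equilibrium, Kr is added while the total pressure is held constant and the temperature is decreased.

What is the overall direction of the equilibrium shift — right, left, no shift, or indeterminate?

left

Adding inert gas at constant total pressure expands the volume and lowers every reacting partial pressure. With Δn_gas = 2 − 3 = -1, Q moves away from K toward the side with fewer gas moles, so the system shifts toward the side with more gas moles — to the left.
The forward reaction is endothermic. Lowering T favours the exothermic direction — shift to the left.
All effects act in the same direction — net shift to the left.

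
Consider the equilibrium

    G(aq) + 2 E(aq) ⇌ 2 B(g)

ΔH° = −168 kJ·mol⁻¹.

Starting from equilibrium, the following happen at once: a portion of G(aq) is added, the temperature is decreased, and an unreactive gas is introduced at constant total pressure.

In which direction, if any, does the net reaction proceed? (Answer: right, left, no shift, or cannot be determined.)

Adding G (aq), a reactant, drives the reaction to the right.
The forward reaction is exothermic. Lowering T favours the exothermic direction — shift to the right.
Adding inert gas at constant total pressure expands the volume and lowers every reacting partial pressure. With Δn_gas = 2 − 0 = +2, Q moves away from K toward the side with fewer gas moles, so the system shifts toward the side with more gas moles — to the right.
All effects act in the same direction — net shift to the right.

right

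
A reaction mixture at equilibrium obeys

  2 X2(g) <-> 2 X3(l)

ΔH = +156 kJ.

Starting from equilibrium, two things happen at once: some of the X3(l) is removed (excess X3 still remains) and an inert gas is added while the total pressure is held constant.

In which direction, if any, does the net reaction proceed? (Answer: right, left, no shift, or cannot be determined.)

X3 is a pure liquid; its activity is 1 regardless of amount, so Q is unaffected — no shift from this change.
Adding inert gas at constant total pressure expands the volume and lowers every reacting partial pressure. With Δn_gas = 0 − 2 = -2, Q moves away from K toward the side with fewer gas moles, so the system shifts toward the side with more gas moles — to the left.
Only the nonzero effect(s) matter; the net shift is to the left.

left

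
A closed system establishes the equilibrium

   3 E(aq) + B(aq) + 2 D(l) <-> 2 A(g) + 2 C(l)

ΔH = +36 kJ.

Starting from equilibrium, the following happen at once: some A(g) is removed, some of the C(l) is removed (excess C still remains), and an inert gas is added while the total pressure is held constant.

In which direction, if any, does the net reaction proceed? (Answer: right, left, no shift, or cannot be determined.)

Removing A (g), a product, drives the reaction to the right.
C is a pure liquid; its activity is 1 regardless of amount, so Q is unaffected — no shift from this change.
Adding inert gas at constant total pressure expands the volume and lowers every reacting partial pressure. With Δn_gas = 2 − 0 = +2, Q moves away from K toward the side with fewer gas moles, so the system shifts toward the side with more gas moles — to the right.
Only the nonzero effect(s) matter; the net shift is to the right.

right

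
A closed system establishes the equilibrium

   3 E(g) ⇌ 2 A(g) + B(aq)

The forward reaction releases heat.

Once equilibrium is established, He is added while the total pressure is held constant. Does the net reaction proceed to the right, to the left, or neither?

left

Adding inert gas at constant total pressure expands the volume and lowers every reacting partial pressure. With Δn_gas = 2 − 3 = -1, Q moves away from K toward the side with fewer gas moles, so the system shifts toward the side with more gas moles — to the left.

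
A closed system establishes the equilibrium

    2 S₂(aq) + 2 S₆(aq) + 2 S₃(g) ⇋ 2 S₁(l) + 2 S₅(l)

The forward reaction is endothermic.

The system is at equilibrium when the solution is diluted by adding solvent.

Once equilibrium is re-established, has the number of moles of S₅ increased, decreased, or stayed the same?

Dilution lowers every aqueous concentration by the same factor. Δn_aq = 0 − 4 = -4, so the system shifts toward the side with more dissolved moles — to the left.
The net shift is to the left. S₅ is a product, so its amount decreases.

decreases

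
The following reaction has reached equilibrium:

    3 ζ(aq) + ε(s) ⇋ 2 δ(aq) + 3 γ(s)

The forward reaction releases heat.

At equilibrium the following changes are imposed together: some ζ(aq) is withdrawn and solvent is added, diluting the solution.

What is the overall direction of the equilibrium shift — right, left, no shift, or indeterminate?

left

Removing ζ (aq), a reactant, drives the reaction to the left.
Dilution lowers every aqueous concentration by the same factor. Δn_aq = 2 − 3 = -1, so the system shifts toward the side with more dissolved moles — to the left.
All effects act in the same direction — net shift to the left.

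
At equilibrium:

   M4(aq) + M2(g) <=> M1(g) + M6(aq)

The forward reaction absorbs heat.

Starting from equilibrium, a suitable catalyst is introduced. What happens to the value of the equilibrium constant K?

unchanged

The equilibrium constant depends only on temperature. This perturbation changes neither the position of equilibrium nor K.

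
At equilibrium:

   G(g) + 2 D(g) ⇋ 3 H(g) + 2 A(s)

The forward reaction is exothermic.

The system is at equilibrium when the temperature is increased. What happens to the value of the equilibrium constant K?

decreases

K depends on temperature via the van 't Hoff relation. The forward reaction is exothermic, so raising T decreases K.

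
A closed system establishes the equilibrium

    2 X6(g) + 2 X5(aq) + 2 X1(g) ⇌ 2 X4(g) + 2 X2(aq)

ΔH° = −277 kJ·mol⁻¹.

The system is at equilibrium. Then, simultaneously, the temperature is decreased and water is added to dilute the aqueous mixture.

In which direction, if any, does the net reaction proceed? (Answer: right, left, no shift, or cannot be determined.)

right

The forward reaction is exothermic. Lowering T favours the exothermic direction — shift to the right.
Dilution scales every aqueous concentration by the same factor. Δn_aq = 2 − 2 = 0, so Q is unchanged — no shift.
Only the nonzero effect(s) matter; the net shift is to the right.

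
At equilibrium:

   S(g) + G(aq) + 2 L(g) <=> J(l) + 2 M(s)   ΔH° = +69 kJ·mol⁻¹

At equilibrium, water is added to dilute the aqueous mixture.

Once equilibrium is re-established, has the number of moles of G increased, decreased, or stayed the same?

increases

Dilution lowers every aqueous concentration by the same factor. Δn_aq = 0 − 1 = -1, so the system shifts toward the side with more dissolved moles — to the left.
The net shift is to the left. G is a reactant, so its amount increases.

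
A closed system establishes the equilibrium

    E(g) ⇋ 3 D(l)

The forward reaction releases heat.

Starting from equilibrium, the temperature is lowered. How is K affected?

K depends on temperature via the van 't Hoff relation. The forward reaction is exothermic, so lowering T increases K.

increases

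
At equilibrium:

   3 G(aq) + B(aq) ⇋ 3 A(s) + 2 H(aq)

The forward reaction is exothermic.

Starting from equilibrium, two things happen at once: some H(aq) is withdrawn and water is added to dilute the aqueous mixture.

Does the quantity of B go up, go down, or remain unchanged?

cannot be determined

Removing H (aq), a product, drives the reaction to the right.
Dilution lowers every aqueous concentration by the same factor. Δn_aq = 2 − 4 = -2, so the system shifts toward the side with more dissolved moles — to the left.
The two effects oppose each other, so the net shift — and hence the change in B — cannot be determined from the given information.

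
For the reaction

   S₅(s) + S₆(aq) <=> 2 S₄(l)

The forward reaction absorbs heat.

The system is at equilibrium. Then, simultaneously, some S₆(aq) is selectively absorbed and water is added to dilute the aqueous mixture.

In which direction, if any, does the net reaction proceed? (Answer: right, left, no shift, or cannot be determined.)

left

Removing S₆ (aq), a reactant, drives the reaction to the left.
Dilution lowers every aqueous concentration by the same factor. Δn_aq = 0 − 1 = -1, so the system shifts toward the side with more dissolved moles — to the left.
All effects act in the same direction — net shift to the left.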